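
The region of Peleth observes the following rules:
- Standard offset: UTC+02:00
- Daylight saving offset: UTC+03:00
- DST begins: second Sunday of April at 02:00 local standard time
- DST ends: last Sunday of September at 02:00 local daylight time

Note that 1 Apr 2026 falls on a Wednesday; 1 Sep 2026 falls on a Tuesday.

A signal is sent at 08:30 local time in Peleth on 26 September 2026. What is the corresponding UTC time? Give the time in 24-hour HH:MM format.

1 April 2026 is a Wednesday, so the first Sunday is April 5 and the second is April 12.
1 September 2026 is a Tuesday, so Sundays fall on 6, 13, 20, 27; the last is September 27.
26 September 2026 falls between 12 April and 27 September, so daylight saving is in effect and Peleth is at UTC+03:00.
08:30 local − 3h = 05:30 UTC.

05:30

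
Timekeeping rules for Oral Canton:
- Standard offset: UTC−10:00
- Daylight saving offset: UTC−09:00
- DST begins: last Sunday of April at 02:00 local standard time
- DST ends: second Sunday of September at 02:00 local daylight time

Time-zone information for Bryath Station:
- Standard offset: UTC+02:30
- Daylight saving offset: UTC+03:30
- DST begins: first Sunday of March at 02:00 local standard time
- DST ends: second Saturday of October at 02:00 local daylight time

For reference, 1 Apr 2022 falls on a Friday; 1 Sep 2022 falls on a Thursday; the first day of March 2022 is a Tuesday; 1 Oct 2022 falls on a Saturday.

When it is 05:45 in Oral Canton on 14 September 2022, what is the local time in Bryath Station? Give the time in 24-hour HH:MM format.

1 April 2022 is a Friday, so Sundays fall on 3, 10, 17, 24; the last is April 24.
1 September 2022 is a Thursday, so the first Sunday is September 4 and the second is September 11.
14 September 2022 does not fall between 24 April and 11 September, so daylight saving is not in effect and Oral Canton is at UTC−10:00.
05:45 Oral Canton + 10h = 15:45 UTC.
1 March 2022 is a Tuesday, so the first Sunday is March 6.
1 October 2022 is a Saturday, so the first Saturday is October 1 and the second is October 8.
At the standard offset (UTC+02:30), 15:45 UTC + 2h30m = 18:15 Bryath Station standard time.
The standard-time date in Bryath Station, 14 September 2022, lies within the daylight-saving period (6 March – 8 October), so Bryath Station is on daylight time, UTC+03:30.
15:45 UTC + 3h30m = 19:15 Bryath Station.

19:15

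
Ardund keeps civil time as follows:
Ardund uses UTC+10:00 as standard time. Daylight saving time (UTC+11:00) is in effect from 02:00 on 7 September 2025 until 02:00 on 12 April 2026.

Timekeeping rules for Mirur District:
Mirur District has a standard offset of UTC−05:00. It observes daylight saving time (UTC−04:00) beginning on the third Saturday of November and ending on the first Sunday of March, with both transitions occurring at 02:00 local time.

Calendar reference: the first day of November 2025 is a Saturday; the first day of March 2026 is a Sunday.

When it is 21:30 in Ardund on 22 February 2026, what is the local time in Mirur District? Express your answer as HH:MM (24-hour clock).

06:30

Daylight saving runs 7 September 2025 – 12 April 2026; 22 February 2026 is inside that window, so Ardund is at UTC+11:00.
21:30 Ardund − 11h = 10:30 UTC.
1 November 2025 is a Saturday, so the first Saturday is November 1 and the third is November 15.
1 March 2026 is a Sunday, so the first Sunday is March 1.
At the standard offset (UTC−05:00), 10:30 UTC − 5h = 05:30 Mirur District standard time.
The standard-time date in Mirur District, 22 February 2026, lies within the daylight-saving period (15 November 2025 – 1 March 2026), so Mirur District is on daylight time, UTC−04:00.
10:30 UTC − 4h = 06:30 Mirur District.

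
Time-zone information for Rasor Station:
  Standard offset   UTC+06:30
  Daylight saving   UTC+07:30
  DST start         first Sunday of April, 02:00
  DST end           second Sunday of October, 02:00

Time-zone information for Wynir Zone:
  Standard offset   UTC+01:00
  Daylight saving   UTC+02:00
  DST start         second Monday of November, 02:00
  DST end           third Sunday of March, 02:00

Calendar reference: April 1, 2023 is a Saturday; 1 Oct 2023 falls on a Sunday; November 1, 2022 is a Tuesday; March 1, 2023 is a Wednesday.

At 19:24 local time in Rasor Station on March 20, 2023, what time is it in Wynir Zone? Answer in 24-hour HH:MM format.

1 April 2023 is a Saturday, so the first Sunday is April 2.
1 October 2023 is a Sunday, so the first Sunday is October 1 and the second is October 8.
Daylight saving runs 2 April – 8 October; March 20, 2023 is outside that window, so Rasor Station is on standard time at UTC+06:30.
19:24 Rasor Station − 6h30m = 12:54 UTC.
1 November 2022 is a Tuesday, so the first Monday is November 7 and the second is November 14.
1 March 2023 is a Wednesday, so the first Sunday is March 5 and the third is March 19.
At the standard offset (UTC+01:00), 12:54 UTC + 1h = 13:54 Wynir Zone standard time.
Daylight saving runs 14 November 2022 – 19 March 2023; the standard-time date in Wynir Zone, March 20, 2023, is outside that window, so Wynir Zone is on standard time at UTC+01:00.
12:54 UTC + 1h = 13:54 Wynir Zone.

13:54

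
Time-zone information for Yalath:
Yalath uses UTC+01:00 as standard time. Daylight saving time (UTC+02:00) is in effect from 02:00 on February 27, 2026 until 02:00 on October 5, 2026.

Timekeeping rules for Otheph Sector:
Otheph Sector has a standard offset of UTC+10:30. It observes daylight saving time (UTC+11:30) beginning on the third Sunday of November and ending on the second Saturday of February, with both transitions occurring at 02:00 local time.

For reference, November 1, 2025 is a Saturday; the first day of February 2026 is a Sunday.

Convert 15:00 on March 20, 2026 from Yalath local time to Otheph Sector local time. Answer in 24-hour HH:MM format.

March 20, 2026 falls between 27 February and 5 October, so daylight saving is in effect and Yalath is at UTC+02:00.
15:00 Yalath − 2h = 13:00 UTC.
1 November 2025 is a Saturday, so the first Sunday is November 2 and the third is November 16.
1 February 2026 is a Sunday, so the first Saturday is February 7 and the second is February 14.
At the standard offset (UTC+10:30), 13:00 UTC + 10h30m = 23:30 Otheph Sector standard time.
The standard-time date in Otheph Sector, March 20, 2026, does not fall between 16 November 2025 and 14 February 2026, so daylight saving is not in effect and Otheph Sector is at UTC+10:30.
13:00 UTC + 10h30m = 23:30 Otheph Sector.

23:30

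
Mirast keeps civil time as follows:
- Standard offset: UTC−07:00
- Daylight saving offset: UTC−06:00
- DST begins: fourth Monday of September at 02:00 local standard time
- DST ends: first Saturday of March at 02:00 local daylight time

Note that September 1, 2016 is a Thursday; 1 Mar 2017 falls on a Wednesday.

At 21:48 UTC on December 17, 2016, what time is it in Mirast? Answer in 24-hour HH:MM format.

15:48

1 September 2016 is a Thursday, so the first Monday is September 5 and the fourth is September 26.
1 March 2017 is a Wednesday, so the first Saturday is March 4.
At the standard offset (UTC−07:00), 21:48 UTC − 7h = 14:48 Mirast standard time.
The standard-time date in Mirast, December 17, 2016, lies within the daylight-saving period (26 September 2016 – 4 March 2017), so Mirast is on daylight time, UTC−06:00.
21:48 UTC − 6h = 15:48 local.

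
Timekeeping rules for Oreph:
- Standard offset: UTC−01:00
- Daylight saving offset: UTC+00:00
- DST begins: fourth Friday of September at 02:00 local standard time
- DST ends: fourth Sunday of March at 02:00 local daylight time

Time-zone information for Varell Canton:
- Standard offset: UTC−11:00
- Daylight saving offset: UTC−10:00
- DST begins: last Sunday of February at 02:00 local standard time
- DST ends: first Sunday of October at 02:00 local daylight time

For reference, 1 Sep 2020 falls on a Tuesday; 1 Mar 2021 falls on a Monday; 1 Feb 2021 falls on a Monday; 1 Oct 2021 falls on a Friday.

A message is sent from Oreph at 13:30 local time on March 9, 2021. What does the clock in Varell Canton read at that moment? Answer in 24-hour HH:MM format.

03:30

1 September 2020 is a Tuesday, so the first Friday is September 4 and the fourth is September 25.
1 March 2021 is a Monday, so the first Sunday is March 7 and the fourth is March 28.
Daylight saving runs 25 September 2020 – 28 March 2021; March 9, 2021 is inside that window, so Oreph is at UTC+00:00.
13:30 Oreph − 0h = 13:30 UTC.
1 February 2021 is a Monday, so Sundays fall on 7, 14, 21, 28; the last is February 28.
1 October 2021 is a Friday, so the first Sunday is October 3.
At the standard offset (UTC−11:00), 13:30 UTC − 11h = 02:30 Varell Canton standard time.
The standard-time date in Varell Canton, March 9, 2021, lies within the daylight-saving period (28 February – 3 October), so Varell Canton is on daylight time, UTC−10:00.
13:30 UTC − 10h = 03:30 Varell Canton.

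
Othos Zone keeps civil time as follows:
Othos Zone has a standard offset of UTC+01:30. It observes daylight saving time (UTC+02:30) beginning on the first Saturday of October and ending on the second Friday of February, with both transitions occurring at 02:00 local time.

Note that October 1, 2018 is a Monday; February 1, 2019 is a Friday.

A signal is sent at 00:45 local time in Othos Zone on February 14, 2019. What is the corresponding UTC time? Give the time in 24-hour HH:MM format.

23:15

1 October 2018 is a Monday, so the first Saturday is October 6.
1 February 2019 is a Friday, so the first Friday is February 1 and the second is February 8.
February 14, 2019 is outside the daylight-saving period (6 October 2018 – 8 February 2019), so Othos Zone is on standard time, UTC+01:30.
00:45 local − 1h30m = 23:15 UTC (rolling into the previous day, 13 February 2019).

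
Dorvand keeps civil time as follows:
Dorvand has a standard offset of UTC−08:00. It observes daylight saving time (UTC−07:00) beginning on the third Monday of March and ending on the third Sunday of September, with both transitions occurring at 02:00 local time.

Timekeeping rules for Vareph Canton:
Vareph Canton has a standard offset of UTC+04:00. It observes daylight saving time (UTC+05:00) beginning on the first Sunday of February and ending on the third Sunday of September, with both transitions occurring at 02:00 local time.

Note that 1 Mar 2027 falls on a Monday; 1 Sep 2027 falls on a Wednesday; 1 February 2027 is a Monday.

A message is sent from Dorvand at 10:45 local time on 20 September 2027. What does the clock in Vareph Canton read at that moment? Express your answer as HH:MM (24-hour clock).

1 March 2027 is a Monday, so the first Monday is March 1 and the third is March 15.
1 September 2027 is a Wednesday, so the first Sunday is September 5 and the third is September 19.
20 September 2027 is outside the daylight-saving period (15 March – 19 September), so Dorvand is on standard time, UTC−08:00.
10:45 Dorvand + 8h = 18:45 UTC.
1 February 2027 is a Monday, so the first Sunday is February 7.
1 September 2027 is a Wednesday, so the first Sunday is September 5 and the third is September 19.
At the standard offset (UTC+04:00), 18:45 UTC + 4h = 22:45 Vareph Canton standard time.
The standard-time date in Vareph Canton, 20 September 2027, does not fall between 7 February and 19 September, so daylight saving is not in effect and Vareph Canton is at UTC+04:00.
18:45 UTC + 4h = 22:45 Vareph Canton.

22:45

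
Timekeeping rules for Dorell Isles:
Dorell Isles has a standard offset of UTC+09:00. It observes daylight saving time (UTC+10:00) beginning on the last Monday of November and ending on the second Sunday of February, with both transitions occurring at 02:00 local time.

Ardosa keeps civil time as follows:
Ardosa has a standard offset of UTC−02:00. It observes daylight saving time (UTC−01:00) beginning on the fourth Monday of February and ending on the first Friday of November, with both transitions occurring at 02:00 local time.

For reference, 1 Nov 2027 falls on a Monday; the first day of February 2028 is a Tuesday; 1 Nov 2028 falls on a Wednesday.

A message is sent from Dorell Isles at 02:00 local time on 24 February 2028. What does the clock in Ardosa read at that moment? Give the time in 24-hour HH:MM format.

1 November 2027 is a Monday, so Mondays fall on 1, 8, 15, 22, 29; the last is November 29.
1 February 2028 is a Tuesday, so the first Sunday is February 6 and the second is February 13.
24 February 2028 does not fall between 29 November 2027 and 13 February 2028, so daylight saving is not in effect and Dorell Isles is at UTC+09:00.
02:00 Dorell Isles − 9h = 17:00 UTC (rolling into the previous day, 23 February 2028).
1 February 2028 is a Tuesday, so the first Monday is February 7 and the fourth is February 28.
1 November 2028 is a Wednesday, so the first Friday is November 3.
At the standard offset (UTC−02:00), 17:00 UTC − 2h = 15:00 Ardosa standard time.
The standard-time date in Ardosa, 23 February 2028, does not fall between 28 February and 3 November, so daylight saving is not in effect and Ardosa is at UTC−02:00.
17:00 UTC − 2h = 15:00 Ardosa.

15:00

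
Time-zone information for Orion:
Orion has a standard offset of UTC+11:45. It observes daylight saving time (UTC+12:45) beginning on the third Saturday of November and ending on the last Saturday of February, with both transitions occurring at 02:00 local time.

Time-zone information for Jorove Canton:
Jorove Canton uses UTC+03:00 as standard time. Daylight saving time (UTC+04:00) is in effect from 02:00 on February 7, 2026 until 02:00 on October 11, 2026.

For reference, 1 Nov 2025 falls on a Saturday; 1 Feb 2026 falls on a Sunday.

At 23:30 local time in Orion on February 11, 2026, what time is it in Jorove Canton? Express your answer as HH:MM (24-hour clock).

14:45

1 November 2025 is a Saturday, so the first Saturday is November 1 and the third is November 15.
1 February 2026 is a Sunday, so Saturdays fall on 7, 14, 21, 28; the last is February 28.
Daylight saving runs 15 November 2025 – 28 February 2026; February 11, 2026 is inside that window, so Orion is at UTC+12:45.
23:30 Orion − 12h45m = 10:45 UTC.
At the standard offset (UTC+03:00), 10:45 UTC + 3h = 13:45 Jorove Canton standard time.
The standard-time date in Jorove Canton, February 11, 2026, falls between 7 February and 11 October, so daylight saving is in effect and Jorove Canton is at UTC+04:00.
10:45 UTC + 4h = 14:45 Jorove Canton.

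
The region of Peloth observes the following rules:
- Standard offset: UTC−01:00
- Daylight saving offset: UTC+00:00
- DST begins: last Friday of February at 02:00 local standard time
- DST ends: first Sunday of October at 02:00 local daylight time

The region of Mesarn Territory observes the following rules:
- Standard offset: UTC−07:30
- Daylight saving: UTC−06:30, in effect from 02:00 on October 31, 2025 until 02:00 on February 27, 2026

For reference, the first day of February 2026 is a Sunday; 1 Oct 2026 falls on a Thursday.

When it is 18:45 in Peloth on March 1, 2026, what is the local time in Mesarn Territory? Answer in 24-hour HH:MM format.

1 February 2026 is a Sunday, so Fridays fall on 6, 13, 20, 27; the last is February 27.
1 October 2026 is a Thursday, so the first Sunday is October 4.
Daylight saving runs 27 February – 4 October; March 1, 2026 is inside that window, so Peloth is at UTC+00:00.
18:45 Peloth − 0h = 18:45 UTC.
At the standard offset (UTC−07:30), 18:45 UTC − 7h30m = 11:15 Mesarn Territory standard time.
The standard-time date in Mesarn Territory, March 1, 2026, is outside the daylight-saving period (31 October 2025 – 27 February 2026), so Mesarn Territory is on standard time, UTC−07:30.
18:45 UTC − 7h30m = 11:15 Mesarn Territory.

11:15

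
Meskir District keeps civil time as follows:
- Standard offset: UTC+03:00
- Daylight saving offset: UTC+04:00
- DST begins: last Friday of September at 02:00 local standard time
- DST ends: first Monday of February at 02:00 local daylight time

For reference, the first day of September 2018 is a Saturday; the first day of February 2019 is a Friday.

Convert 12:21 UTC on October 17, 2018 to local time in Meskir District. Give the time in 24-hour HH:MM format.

16:21

1 September 2018 is a Saturday, so Fridays fall on 7, 14, 21, 28; the last is September 28.
1 February 2019 is a Friday, so the first Monday is February 4.
At the standard offset (UTC+03:00), 12:21 UTC + 3h = 15:21 Meskir District standard time.
The standard-time date in Meskir District, October 17, 2018, lies within the daylight-saving period (28 September 2018 – 4 February 2019), so Meskir District is on daylight time, UTC+04:00.
12:21 UTC + 4h = 16:21 local.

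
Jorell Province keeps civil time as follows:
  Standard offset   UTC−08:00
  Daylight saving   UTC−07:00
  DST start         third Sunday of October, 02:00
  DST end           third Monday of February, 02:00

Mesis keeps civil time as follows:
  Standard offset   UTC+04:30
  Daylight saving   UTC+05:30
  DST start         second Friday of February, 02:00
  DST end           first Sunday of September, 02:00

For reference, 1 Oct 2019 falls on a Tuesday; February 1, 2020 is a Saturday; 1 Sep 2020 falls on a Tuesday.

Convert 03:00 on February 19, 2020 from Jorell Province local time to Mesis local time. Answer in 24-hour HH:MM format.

1 October 2019 is a Tuesday, so the first Sunday is October 6 and the third is October 20.
1 February 2020 is a Saturday, so the first Monday is February 3 and the third is February 17.
February 19, 2020 does not fall between 20 October 2019 and 17 February 2020, so daylight saving is not in effect and Jorell Province is at UTC−08:00.
03:00 Jorell Province + 8h = 11:00 UTC.
1 February 2020 is a Saturday, so the first Friday is February 7 and the second is February 14.
1 September 2020 is a Tuesday, so the first Sunday is September 6.
At the standard offset (UTC+04:30), 11:00 UTC + 4h30m = 15:30 Mesis standard time.
The standard-time date in Mesis, February 19, 2020, lies within the daylight-saving period (14 February – 6 September), so Mesis is on daylight time, UTC+05:30.
11:00 UTC + 5h30m = 16:30 Mesis.

16:30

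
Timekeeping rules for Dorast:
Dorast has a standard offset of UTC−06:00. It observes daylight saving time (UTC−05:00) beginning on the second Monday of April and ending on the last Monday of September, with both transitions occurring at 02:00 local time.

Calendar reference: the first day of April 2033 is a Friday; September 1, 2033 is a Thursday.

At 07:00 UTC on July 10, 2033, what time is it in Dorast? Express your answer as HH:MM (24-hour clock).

02:00

1 April 2033 is a Friday, so the first Monday is April 4 and the second is April 11.
1 September 2033 is a Thursday, so Mondays fall on 5, 12, 19, 26; the last is September 26.
At the standard offset (UTC−06:00), 07:00 UTC − 6h = 01:00 Dorast standard time.
The standard-time date in Dorast, July 10, 2033, falls between 11 April and 26 September, so daylight saving is in effect and Dorast is at UTC−05:00.
07:00 UTC − 5h = 02:00 local.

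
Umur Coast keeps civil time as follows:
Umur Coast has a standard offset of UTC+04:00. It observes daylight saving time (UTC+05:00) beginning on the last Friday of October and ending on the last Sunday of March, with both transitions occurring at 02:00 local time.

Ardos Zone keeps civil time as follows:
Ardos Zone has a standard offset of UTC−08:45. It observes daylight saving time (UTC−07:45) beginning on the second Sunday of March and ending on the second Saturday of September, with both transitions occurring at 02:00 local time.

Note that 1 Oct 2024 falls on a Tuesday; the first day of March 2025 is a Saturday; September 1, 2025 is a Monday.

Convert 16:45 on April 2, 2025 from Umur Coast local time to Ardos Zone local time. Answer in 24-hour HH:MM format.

1 October 2024 is a Tuesday, so Fridays fall on 4, 11, 18, 25; the last is October 25.
1 March 2025 is a Saturday, so Sundays fall on 2, 9, 16, 23, 30; the last is March 30.
April 2, 2025 is outside the daylight-saving period (25 October 2024 – 30 March 2025), so Umur Coast is on standard time, UTC+04:00.
16:45 Umur Coast − 4h = 12:45 UTC.
1 March 2025 is a Saturday, so the first Sunday is March 2 and the second is March 9.
1 September 2025 is a Monday, so the first Saturday is September 6 and the second is September 13.
At the standard offset (UTC−08:45), 12:45 UTC − 8h45m = 04:00 Ardos Zone standard time.
The standard-time date in Ardos Zone, April 2, 2025, falls between 9 March and 13 September, so daylight saving is in effect and Ardos Zone is at UTC−07:45.
12:45 UTC − 7h45m = 05:00 Ardos Zone.

05:00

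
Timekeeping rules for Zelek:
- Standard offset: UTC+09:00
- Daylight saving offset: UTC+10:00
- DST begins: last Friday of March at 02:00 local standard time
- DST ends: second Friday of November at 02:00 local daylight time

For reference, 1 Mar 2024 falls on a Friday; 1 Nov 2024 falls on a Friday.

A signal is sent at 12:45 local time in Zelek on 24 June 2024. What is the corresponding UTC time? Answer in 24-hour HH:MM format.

02:45

1 March 2024 is a Friday, so Fridays fall on 1, 8, 15, 22, 29; the last is March 29.
1 November 2024 is a Friday, so the first Friday is November 1 and the second is November 8.
24 June 2024 lies within the daylight-saving period (29 March – 8 November), so Zelek is on daylight time, UTC+10:00.
12:45 local − 10h = 02:45 UTC.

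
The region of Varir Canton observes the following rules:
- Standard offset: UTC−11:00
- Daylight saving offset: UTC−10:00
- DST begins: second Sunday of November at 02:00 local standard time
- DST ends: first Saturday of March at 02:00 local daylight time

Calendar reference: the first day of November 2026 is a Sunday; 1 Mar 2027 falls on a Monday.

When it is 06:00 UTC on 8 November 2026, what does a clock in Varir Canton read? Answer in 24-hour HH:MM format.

19:00

1 November 2026 is a Sunday, so the first Sunday is November 1 and the second is November 8.
1 March 2027 is a Monday, so the first Saturday is March 6.
At the standard offset (UTC−11:00), 06:00 UTC − 11h = 19:00 Varir Canton standard time (rolling into the previous day, 7 November 2026).
Daylight saving runs 8 November 2026 – 6 March 2027; the standard-time date in Varir Canton, 7 November 2026, is outside that window, so Varir Canton is on standard time at UTC−11:00.
06:00 UTC − 11h = 19:00 local (rolling into the previous day, 7 November 2026).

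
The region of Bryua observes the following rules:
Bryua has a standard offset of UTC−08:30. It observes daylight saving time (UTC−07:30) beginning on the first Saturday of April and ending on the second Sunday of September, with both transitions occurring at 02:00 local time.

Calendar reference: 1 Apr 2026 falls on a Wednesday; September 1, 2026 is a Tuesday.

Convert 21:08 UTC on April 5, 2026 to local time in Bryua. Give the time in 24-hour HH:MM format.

1 April 2026 is a Wednesday, so the first Saturday is April 4.
1 September 2026 is a Tuesday, so the first Sunday is September 6 and the second is September 13.
At the standard offset (UTC−08:30), 21:08 UTC − 8h30m = 12:38 Bryua standard time.
The standard-time date in Bryua, April 5, 2026, lies within the daylight-saving period (4 April – 13 September), so Bryua is on daylight time, UTC−07:30.
21:08 UTC − 7h30m = 13:38 local.

13:38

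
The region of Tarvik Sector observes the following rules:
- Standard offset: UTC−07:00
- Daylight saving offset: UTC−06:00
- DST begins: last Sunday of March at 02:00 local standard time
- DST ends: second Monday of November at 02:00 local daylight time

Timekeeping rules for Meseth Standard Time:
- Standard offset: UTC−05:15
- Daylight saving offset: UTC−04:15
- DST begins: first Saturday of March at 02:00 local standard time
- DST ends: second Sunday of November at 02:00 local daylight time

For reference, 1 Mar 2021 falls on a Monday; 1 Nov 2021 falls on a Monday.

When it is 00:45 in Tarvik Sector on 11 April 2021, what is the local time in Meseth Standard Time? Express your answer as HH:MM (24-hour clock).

1 March 2021 is a Monday, so Sundays fall on 7, 14, 21, 28; the last is March 28.
1 November 2021 is a Monday, so the first Monday is November 1 and the second is November 8.
Daylight saving runs 28 March – 8 November; 11 April 2021 is inside that window, so Tarvik Sector is at UTC−06:00.
00:45 Tarvik Sector + 6h = 06:45 UTC.
1 March 2021 is a Monday, so the first Saturday is March 6.
1 November 2021 is a Monday, so the first Sunday is November 7 and the second is November 14.
At the standard offset (UTC−05:15), 06:45 UTC − 5h15m = 01:30 Meseth Standard Time standard time.
The standard-time date in Meseth Standard Time, 11 April 2021, lies within the daylight-saving period (6 March – 14 November), so Meseth Standard Time is on daylight time, UTC−04:15.
06:45 UTC − 4h15m = 02:30 Meseth Standard Time.

02:30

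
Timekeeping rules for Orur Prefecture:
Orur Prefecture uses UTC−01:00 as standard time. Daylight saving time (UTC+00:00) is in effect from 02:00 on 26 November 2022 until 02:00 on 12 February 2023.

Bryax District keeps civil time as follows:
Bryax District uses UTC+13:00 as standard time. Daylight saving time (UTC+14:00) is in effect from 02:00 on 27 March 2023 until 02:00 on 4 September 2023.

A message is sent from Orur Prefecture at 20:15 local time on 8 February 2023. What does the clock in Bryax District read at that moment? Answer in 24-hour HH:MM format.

09:15

Daylight saving runs 26 November 2022 – 12 February 2023; 8 February 2023 is inside that window, so Orur Prefecture is at UTC+00:00.
20:15 Orur Prefecture − 0h = 20:15 UTC.
At the standard offset (UTC+13:00), 20:15 UTC + 13h = 09:15 Bryax District standard time (rolling into the next day, 9 February 2023).
The standard-time date in Bryax District, 9 February 2023, does not fall between 27 March and 4 September, so daylight saving is not in effect and Bryax District is at UTC+13:00.
20:15 UTC + 13h = 09:15 Bryax District (rolling into the next day, 9 February 2023).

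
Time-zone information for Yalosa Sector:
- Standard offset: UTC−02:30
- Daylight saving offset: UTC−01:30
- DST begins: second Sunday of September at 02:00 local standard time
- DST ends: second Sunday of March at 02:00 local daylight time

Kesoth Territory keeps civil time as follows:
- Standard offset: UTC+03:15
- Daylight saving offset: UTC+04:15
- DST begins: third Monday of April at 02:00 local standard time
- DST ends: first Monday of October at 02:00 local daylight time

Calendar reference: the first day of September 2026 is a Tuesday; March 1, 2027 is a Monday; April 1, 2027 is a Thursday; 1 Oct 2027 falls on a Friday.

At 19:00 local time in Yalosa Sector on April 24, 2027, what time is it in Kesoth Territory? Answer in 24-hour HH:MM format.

1 September 2026 is a Tuesday, so the first Sunday is September 6 and the second is September 13.
1 March 2027 is a Monday, so the first Sunday is March 7 and the second is March 14.
April 24, 2027 does not fall between 13 September 2026 and 14 March 2027, so daylight saving is not in effect and Yalosa Sector is at UTC−02:30.
19:00 Yalosa Sector + 2h30m = 21:30 UTC.
1 April 2027 is a Thursday, so the first Monday is April 5 and the third is April 19.
1 October 2027 is a Friday, so the first Monday is October 4.
At the standard offset (UTC+03:15), 21:30 UTC + 3h15m = 00:45 Kesoth Territory standard time (rolling into the next day, 25 April 2027).
The standard-time date in Kesoth Territory, April 25, 2027, lies within the daylight-saving period (19 April – 4 October), so Kesoth Territory is on daylight time, UTC+04:15.
21:30 UTC + 4h15m = 01:45 Kesoth Territory (rolling into the next day, 25 April 2027).

01:45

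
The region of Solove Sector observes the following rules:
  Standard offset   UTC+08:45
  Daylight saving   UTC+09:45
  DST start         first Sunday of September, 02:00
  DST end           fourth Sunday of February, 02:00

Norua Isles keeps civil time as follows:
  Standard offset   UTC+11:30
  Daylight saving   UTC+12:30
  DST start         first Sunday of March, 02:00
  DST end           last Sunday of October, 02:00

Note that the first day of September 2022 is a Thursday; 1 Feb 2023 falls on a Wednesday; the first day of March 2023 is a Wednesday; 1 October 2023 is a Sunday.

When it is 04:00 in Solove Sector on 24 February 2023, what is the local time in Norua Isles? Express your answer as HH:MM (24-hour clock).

05:45

1 September 2022 is a Thursday, so the first Sunday is September 4.
1 February 2023 is a Wednesday, so the first Sunday is February 5 and the fourth is February 26.
Daylight saving runs 4 September 2022 – 26 February 2023; 24 February 2023 is inside that window, so Solove Sector is at UTC+09:45.
04:00 Solove Sector − 9h45m = 18:15 UTC (rolling into the previous day, 23 February 2023).
1 March 2023 is a Wednesday, so the first Sunday is March 5.
1 October 2023 is a Sunday, so Sundays fall on 1, 8, 15, 22, 29; the last is October 29.
At the standard offset (UTC+11:30), 18:15 UTC + 11h30m = 05:45 Norua Isles standard time (rolling into the next day, 24 February 2023).
The standard-time date in Norua Isles, 24 February 2023, is outside the daylight-saving period (5 March – 29 October), so Norua Isles is on standard time, UTC+11:30.
18:15 UTC + 11h30m = 05:45 Norua Isles (rolling into the next day, 24 February 2023).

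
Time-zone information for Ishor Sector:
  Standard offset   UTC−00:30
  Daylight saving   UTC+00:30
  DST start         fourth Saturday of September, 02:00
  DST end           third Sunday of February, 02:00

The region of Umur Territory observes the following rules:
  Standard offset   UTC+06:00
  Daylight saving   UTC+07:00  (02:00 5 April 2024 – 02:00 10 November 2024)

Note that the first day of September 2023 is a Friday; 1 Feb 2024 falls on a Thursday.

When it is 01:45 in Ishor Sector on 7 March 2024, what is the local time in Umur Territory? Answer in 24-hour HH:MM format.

08:15

1 September 2023 is a Friday, so the first Saturday is September 2 and the fourth is September 23.
1 February 2024 is a Thursday, so the first Sunday is February 4 and the third is February 18.
7 March 2024 does not fall between 23 September 2023 and 18 February 2024, so daylight saving is not in effect and Ishor Sector is at UTC−00:30.
01:45 Ishor Sector + 0h30m = 02:15 UTC.
At the standard offset (UTC+06:00), 02:15 UTC + 6h = 08:15 Umur Territory standard time.
Daylight saving runs 5 April – 10 November; the standard-time date in Umur Territory, 7 March 2024, is outside that window, so Umur Territory is on standard time at UTC+06:00.
02:15 UTC + 6h = 08:15 Umur Territory.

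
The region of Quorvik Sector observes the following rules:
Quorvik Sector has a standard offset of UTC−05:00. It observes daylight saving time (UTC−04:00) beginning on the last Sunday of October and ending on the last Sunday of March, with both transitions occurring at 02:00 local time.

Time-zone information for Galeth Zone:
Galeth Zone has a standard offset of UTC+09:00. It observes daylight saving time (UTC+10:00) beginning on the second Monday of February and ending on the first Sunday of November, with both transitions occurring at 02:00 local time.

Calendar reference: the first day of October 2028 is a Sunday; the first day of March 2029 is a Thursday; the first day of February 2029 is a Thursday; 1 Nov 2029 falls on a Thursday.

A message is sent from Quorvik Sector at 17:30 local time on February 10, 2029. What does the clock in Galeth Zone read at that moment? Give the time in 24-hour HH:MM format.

06:30

1 October 2028 is a Sunday, so Sundays fall on 1, 8, 15, 22, 29; the last is October 29.
1 March 2029 is a Thursday, so Sundays fall on 4, 11, 18, 25; the last is March 25.
February 10, 2029 falls between 29 October 2028 and 25 March 2029, so daylight saving is in effect and Quorvik Sector is at UTC−04:00.
17:30 Quorvik Sector + 4h = 21:30 UTC.
1 February 2029 is a Thursday, so the first Monday is February 5 and the second is February 12.
1 November 2029 is a Thursday, so the first Sunday is November 4.
At the standard offset (UTC+09:00), 21:30 UTC + 9h = 06:30 Galeth Zone standard time (rolling into the next day, 11 February 2029).
The standard-time date in Galeth Zone, February 11, 2029, does not fall between 12 February and 4 November, so daylight saving is not in effect and Galeth Zone is at UTC+09:00.
21:30 UTC + 9h = 06:30 Galeth Zone (rolling into the next day, 11 February 2029).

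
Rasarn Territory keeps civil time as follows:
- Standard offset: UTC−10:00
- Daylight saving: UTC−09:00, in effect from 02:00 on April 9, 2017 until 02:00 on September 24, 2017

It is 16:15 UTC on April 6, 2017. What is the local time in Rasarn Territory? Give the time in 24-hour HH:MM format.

06:15

At the standard offset (UTC−10:00), 16:15 UTC − 10h = 06:15 Rasarn Territory standard time.
Daylight saving runs 9 April – 24 September; the standard-time date in Rasarn Territory, April 6, 2017, is outside that window, so Rasarn Territory is on standard time at UTC−10:00.
16:15 UTC − 10h = 06:15 local.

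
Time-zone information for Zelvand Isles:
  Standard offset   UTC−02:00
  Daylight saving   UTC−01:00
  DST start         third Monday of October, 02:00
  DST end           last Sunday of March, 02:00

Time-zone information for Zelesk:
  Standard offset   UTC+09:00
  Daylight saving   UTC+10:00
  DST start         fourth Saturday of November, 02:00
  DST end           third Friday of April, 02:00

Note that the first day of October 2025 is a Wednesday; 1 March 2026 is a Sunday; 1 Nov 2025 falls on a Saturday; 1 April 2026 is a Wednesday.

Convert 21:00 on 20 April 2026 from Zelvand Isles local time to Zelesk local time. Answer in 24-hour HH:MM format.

08:00

1 October 2025 is a Wednesday, so the first Monday is October 6 and the third is October 20.
1 March 2026 is a Sunday, so Sundays fall on 1, 8, 15, 22, 29; the last is March 29.
Daylight saving runs 20 October 2025 – 29 March 2026; 20 April 2026 is outside that window, so Zelvand Isles is on standard time at UTC−02:00.
21:00 Zelvand Isles + 2h = 23:00 UTC.
1 November 2025 is a Saturday, so the first Saturday is November 1 and the fourth is November 22.
1 April 2026 is a Wednesday, so the first Friday is April 3 and the third is April 17.
At the standard offset (UTC+09:00), 23:00 UTC + 9h = 08:00 Zelesk standard time (rolling into the next day, 21 April 2026).
The standard-time date in Zelesk, 21 April 2026, is outside the daylight-saving period (22 November 2025 – 17 April 2026), so Zelesk is on standard time, UTC+09:00.
23:00 UTC + 9h = 08:00 Zelesk (rolling into the next day, 21 April 2026).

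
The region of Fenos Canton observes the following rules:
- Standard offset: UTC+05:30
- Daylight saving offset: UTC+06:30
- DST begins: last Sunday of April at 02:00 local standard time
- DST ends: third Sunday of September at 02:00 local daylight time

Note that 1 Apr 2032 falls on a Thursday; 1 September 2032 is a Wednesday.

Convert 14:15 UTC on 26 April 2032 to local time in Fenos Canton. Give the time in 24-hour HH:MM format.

1 April 2032 is a Thursday, so Sundays fall on 4, 11, 18, 25; the last is April 25.
1 September 2032 is a Wednesday, so the first Sunday is September 5 and the third is September 19.
At the standard offset (UTC+05:30), 14:15 UTC + 5h30m = 19:45 Fenos Canton standard time.
Daylight saving runs 25 April – 19 September; the standard-time date in Fenos Canton, 26 April 2032, is inside that window, so Fenos Canton is at UTC+06:30.
14:15 UTC + 6h30m = 20:45 local.

20:45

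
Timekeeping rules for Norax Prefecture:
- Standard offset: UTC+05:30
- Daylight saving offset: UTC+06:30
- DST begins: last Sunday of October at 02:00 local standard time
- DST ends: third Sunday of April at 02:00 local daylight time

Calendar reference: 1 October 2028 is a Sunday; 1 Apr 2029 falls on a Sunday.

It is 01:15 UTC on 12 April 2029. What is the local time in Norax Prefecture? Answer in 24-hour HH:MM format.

07:45

1 October 2028 is a Sunday, so Sundays fall on 1, 8, 15, 22, 29; the last is October 29.
1 April 2029 is a Sunday, so the first Sunday is April 1 and the third is April 15.
At the standard offset (UTC+05:30), 01:15 UTC + 5h30m = 06:45 Norax Prefecture standard time.
The standard-time date in Norax Prefecture, 12 April 2029, falls between 29 October 2028 and 15 April 2029, so daylight saving is in effect and Norax Prefecture is at UTC+06:30.
01:15 UTC + 6h30m = 07:45 local.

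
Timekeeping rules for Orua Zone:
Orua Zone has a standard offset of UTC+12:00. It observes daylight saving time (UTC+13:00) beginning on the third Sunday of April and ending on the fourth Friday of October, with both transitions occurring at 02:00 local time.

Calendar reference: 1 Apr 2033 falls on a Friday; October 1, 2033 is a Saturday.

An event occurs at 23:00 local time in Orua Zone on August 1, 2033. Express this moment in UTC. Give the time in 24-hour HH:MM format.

1 April 2033 is a Friday, so the first Sunday is April 3 and the third is April 17.
1 October 2033 is a Saturday, so the first Friday is October 7 and the fourth is October 28.
Daylight saving runs 17 April – 28 October; August 1, 2033 is inside that window, so Orua Zone is at UTC+13:00.
23:00 local − 13h = 10:00 UTC.

10:00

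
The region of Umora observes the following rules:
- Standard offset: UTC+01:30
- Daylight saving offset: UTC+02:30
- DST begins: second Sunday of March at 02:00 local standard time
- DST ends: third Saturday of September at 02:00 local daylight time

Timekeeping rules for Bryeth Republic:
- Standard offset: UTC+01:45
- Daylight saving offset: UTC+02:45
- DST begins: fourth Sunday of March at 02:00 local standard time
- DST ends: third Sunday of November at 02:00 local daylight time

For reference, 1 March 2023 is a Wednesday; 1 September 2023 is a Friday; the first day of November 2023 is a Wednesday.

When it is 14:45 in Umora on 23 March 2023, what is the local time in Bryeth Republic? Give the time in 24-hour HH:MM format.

1 March 2023 is a Wednesday, so the first Sunday is March 5 and the second is March 12.
1 September 2023 is a Friday, so the first Saturday is September 2 and the third is September 16.
23 March 2023 lies within the daylight-saving period (12 March – 16 September), so Umora is on daylight time, UTC+02:30.
14:45 Umora − 2h30m = 12:15 UTC.
1 March 2023 is a Wednesday, so the first Sunday is March 5 and the fourth is March 26.
1 November 2023 is a Wednesday, so the first Sunday is November 5 and the third is November 19.
At the standard offset (UTC+01:45), 12:15 UTC + 1h45m = 14:00 Bryeth Republic standard time.
Daylight saving runs 26 March – 19 November; the standard-time date in Bryeth Republic, 23 March 2023, is outside that window, so Bryeth Republic is on standard time at UTC+01:45.
12:15 UTC + 1h45m = 14:00 Bryeth Republic.

14:00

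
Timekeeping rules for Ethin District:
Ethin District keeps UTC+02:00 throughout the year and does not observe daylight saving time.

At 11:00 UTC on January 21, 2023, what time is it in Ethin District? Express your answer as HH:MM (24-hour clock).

Ethin District stays on UTC+02:00 all year.
11:00 UTC + 2h = 13:00 local.

13:00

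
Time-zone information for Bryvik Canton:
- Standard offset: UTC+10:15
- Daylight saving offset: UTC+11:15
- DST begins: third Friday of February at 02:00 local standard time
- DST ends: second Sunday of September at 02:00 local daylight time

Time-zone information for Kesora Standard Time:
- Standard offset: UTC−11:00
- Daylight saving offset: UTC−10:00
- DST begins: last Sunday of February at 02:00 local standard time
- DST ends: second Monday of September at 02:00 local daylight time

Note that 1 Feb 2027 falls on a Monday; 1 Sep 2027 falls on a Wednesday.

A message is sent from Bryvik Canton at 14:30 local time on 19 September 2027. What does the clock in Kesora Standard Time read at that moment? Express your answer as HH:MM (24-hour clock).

17:15

1 February 2027 is a Monday, so the first Friday is February 5 and the third is February 19.
1 September 2027 is a Wednesday, so the first Sunday is September 5 and the second is September 12.
19 September 2027 is outside the daylight-saving period (19 February – 12 September), so Bryvik Canton is on standard time, UTC+10:15.
14:30 Bryvik Canton − 10h15m = 04:15 UTC.
1 February 2027 is a Monday, so Sundays fall on 7, 14, 21, 28; the last is February 28.
1 September 2027 is a Wednesday, so the first Monday is September 6 and the second is September 13.
At the standard offset (UTC−11:00), 04:15 UTC − 11h = 17:15 Kesora Standard Time standard time (rolling into the previous day, 18 September 2027).
Daylight saving runs 28 February – 13 September; the standard-time date in Kesora Standard Time, 18 September 2027, is outside that window, so Kesora Standard Time is on standard time at UTC−11:00.
04:15 UTC − 11h = 17:15 Kesora Standard Time (rolling into the previous day, 18 September 2027).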